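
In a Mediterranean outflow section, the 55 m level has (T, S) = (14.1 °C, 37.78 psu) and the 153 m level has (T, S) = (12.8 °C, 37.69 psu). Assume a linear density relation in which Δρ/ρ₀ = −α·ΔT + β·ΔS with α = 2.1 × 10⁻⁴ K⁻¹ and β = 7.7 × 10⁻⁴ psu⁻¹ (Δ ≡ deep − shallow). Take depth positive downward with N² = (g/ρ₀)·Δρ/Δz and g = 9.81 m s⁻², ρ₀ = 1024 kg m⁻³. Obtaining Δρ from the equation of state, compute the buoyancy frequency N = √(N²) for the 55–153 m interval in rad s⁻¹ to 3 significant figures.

4.52 × 10⁻³ rad s⁻¹

ΔT = -1.3 K, ΔS = -0.09 psu (deep − shallow).
Δρ/ρ₀ = −αΔT + βΔS = 2.73 × 10⁻⁴ − 6.93 × 10⁻⁵ = 2.037 × 10⁻⁴, so Δρ ≈ 0.2086 kg m⁻³.
N² = (g/ρ₀)·Δρ/Δz = g·(Δρ/ρ₀)/Δz = 9.81 × 2.037 × 10⁻⁴ / 98 = 2.0391 × 10⁻⁵ s⁻².
N = √(2.0391 × 10⁻⁵) = 4.5156 × 10⁻³ rad s⁻¹ ≈ 4.52 × 10⁻³ rad s⁻¹.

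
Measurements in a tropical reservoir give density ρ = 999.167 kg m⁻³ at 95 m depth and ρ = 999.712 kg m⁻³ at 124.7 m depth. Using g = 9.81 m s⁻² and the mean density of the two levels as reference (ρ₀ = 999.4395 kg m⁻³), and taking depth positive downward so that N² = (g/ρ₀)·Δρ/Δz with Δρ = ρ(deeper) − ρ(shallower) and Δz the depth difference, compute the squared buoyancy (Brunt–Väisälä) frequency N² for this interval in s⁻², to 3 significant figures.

Δρ = 999.712 − 999.167 = 0.545 kg m⁻³ over Δz = 124.7 − 95 = 29.7 m.
N² = (9.81/999.4395) × (0.545/29.7) = 1.8012 × 10⁻⁴ s⁻² ≈ 1.80 × 10⁻⁴ s⁻².
A positive N² confirms static stability across the interval.

1.80 × 10⁻⁴ s⁻²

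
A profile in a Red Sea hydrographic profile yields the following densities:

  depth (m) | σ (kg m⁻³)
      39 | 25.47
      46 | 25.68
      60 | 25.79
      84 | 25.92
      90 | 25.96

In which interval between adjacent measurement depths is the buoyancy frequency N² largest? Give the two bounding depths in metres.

39–46 m

Compute the density gradient over each adjacent pair:
  39–46 m: Δρ/Δz = 0.21/7 = 0.030 kg m⁻⁴
  46–60 m: Δρ/Δz = 0.11/14 = 7.9 × 10⁻³ kg m⁻⁴
  60–84 m: Δρ/Δz = 0.13/24 = 5.4 × 10⁻³ kg m⁻⁴
  84–90 m: Δρ/Δz = 0.04/6 = 6.7 × 10⁻³ kg m⁻⁴
The largest gradient is in the 39–46 m interval — the pycnocline.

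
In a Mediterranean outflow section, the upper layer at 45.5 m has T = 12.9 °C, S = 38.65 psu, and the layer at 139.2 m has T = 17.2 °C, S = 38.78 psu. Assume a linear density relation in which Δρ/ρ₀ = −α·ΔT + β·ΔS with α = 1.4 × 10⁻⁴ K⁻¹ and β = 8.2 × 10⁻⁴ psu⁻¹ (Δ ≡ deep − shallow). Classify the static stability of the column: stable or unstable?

unstable

ΔT = 17.2 − 12.9 = +4.3 K and ΔS = 38.78 − 38.65 = +0.13 psu (deep − shallow).
−αΔT = -6.02 × 10⁻⁴; βΔS = 1.066 × 10⁻⁴; sum Δρ/ρ₀ = -4.954 × 10⁻⁴.
Δρ/ρ₀ < 0, so Δρ < 0: deeper water is lighter → statically unstable; the column would overturn.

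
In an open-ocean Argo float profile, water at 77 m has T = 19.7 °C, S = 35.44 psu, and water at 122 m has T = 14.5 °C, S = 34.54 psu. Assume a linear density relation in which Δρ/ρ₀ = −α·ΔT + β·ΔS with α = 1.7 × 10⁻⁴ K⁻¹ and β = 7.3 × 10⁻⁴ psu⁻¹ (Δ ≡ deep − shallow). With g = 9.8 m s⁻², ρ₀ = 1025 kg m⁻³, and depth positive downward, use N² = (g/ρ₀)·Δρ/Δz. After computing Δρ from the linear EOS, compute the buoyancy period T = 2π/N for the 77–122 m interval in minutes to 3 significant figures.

ΔT = -5.2 K, ΔS = -0.90 psu (deep − shallow).
Δρ/ρ₀ = −αΔT + βΔS = 8.84 × 10⁻⁴ − 6.57 × 10⁻⁴ = 2.27 × 10⁻⁴, so Δρ ≈ 0.2327 kg m⁻³.
N² = (g/ρ₀)·Δρ/Δz = g·(Δρ/ρ₀)/Δz = 9.8 × 2.27 × 10⁻⁴ / 45 = 4.9436 × 10⁻⁵ s⁻².
N = √(4.9436 × 10⁻⁵) = 7.0311 × 10⁻³ rad s⁻¹ → T = 2π/N = 893.63 s = 14.894 min ≈ 14.9 min.

14.9 min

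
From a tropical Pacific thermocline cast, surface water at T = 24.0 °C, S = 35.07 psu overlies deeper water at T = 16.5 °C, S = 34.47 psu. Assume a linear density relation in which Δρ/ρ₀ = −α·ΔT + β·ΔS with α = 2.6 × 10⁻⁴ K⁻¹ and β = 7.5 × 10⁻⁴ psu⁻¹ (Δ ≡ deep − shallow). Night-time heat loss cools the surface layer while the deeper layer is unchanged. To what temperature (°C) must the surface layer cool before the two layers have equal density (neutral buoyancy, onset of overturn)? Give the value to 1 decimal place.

18.2 °C

Neutral buoyancy requires Δρ = 0, i.e. −α(T_deep − T_surf′) + β(S_deep − S_surf) = 0.
T_surf′ = T_deep − (β/α)·ΔS = 16.5 − (7.5 × 10⁻⁴/2.6 × 10⁻⁴)·(-0.60) = 18.231 °C.
Cooling required: 24.0 − (18.231) = 5.769 °C.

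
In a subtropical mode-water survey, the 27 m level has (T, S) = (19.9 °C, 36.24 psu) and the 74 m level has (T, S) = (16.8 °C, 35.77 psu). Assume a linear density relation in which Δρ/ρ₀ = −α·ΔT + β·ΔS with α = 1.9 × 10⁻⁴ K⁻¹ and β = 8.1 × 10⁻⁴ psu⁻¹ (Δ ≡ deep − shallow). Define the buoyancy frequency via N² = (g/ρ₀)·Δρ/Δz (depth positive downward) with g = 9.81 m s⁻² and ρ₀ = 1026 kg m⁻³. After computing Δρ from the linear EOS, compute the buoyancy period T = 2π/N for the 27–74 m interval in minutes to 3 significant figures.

15.9 min

ΔT = -3.1 K, ΔS = -0.47 psu (deep − shallow).
Δρ/ρ₀ = −αΔT + βΔS = 5.89 × 10⁻⁴ − 3.807 × 10⁻⁴ = 2.083 × 10⁻⁴, so Δρ ≈ 0.2137 kg m⁻³.
N² = (g/ρ₀)·Δρ/Δz = g·(Δρ/ρ₀)/Δz = 9.81 × 2.083 × 10⁻⁴ / 47 = 4.3477 × 10⁻⁵ s⁻².
N = √(4.3477 × 10⁻⁵) = 6.5937 × 10⁻³ rad s⁻¹ → T = 2π/N = 952.91 s = 15.882 min ≈ 15.9 min.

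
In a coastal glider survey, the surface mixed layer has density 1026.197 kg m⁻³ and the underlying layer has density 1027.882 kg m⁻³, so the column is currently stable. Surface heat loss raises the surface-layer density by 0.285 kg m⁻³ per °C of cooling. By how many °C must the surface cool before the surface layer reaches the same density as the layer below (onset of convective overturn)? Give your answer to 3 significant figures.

5.91 °C

Density deficit of the surface layer: 1027.882 − 1026.197 = 1.685 kg m⁻³.
Required change = 1.685 / 0.285 = 5.91 °C.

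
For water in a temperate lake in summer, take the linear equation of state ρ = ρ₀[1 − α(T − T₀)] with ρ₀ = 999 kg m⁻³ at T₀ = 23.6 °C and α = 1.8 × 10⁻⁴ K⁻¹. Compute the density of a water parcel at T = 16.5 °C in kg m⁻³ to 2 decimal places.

1000.28 kg m⁻³

T − T₀ = -7.1 K.
Bracket = 1 − α·(-7.1) = 1 + (1.278 × 10⁻³) = 1.0012780.
ρ = 999 × 1.0012780 = 1000.28 kg m⁻³.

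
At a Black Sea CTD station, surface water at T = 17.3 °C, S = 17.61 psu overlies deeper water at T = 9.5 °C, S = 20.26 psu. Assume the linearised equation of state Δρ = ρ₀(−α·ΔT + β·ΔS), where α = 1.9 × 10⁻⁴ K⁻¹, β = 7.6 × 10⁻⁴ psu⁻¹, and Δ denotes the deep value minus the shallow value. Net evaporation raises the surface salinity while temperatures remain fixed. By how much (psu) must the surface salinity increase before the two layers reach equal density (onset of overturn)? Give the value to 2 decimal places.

Neutral buoyancy requires −α(T_deep − T_surf) + β(S_deep − S_surf′) = 0.
S_surf′ = S_deep − (α/β)·ΔT = 20.26 − (1.9 × 10⁻⁴/7.6 × 10⁻⁴)·(-7.8) = 22.2100 psu.
Increase required: 22.2100 − 17.61 = 4.6000 psu.

4.60 psu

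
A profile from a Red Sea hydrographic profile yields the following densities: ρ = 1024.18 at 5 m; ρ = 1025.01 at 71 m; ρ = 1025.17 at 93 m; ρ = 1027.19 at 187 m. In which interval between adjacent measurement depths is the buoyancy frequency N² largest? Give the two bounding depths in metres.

93–187 m

Compute the density gradient over each adjacent pair:
  5–71 m: Δρ/Δz = 0.83/66 = 0.013 kg m⁻⁴
  71–93 m: Δρ/Δz = 0.16/22 = 7.3 × 10⁻³ kg m⁻⁴
  93–187 m: Δρ/Δz = 2.02/94 = 0.021 kg m⁻⁴
The largest gradient is in the 93–187 m interval — the pycnocline.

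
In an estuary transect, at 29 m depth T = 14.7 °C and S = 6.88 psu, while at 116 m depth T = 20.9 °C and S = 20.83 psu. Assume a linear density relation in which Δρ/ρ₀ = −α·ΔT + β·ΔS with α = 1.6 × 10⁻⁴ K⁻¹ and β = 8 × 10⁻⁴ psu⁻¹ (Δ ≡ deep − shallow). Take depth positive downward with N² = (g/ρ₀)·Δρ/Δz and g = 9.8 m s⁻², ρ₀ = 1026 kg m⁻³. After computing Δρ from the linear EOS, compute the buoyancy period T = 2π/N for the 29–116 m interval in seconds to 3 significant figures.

ΔT = +6.2 K, ΔS = +13.95 psu (deep − shallow).
Δρ/ρ₀ = −αΔT + βΔS = -9.92 × 10⁻⁴ + 0.01116 = 0.010168, so Δρ ≈ 10.43 kg m⁻³.
N² = (g/ρ₀)·Δρ/Δz = g·(Δρ/ρ₀)/Δz = 9.8 × 0.010168 / 87 = 1.1454 × 10⁻³ s⁻².
N = √(1.1454 × 10⁻³) = 0.033844 rad s⁻¹ → T = 2π/N = 185.65 s ≈ 186 s.

186 s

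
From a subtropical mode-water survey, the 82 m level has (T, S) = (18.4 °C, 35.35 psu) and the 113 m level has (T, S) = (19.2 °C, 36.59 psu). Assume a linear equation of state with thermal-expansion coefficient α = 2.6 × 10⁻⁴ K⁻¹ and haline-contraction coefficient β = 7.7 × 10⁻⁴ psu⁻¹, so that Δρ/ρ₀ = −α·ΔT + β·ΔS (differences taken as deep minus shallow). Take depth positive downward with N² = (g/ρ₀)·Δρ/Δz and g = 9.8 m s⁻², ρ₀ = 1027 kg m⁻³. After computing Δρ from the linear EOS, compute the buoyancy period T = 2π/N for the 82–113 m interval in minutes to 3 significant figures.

6.82 min

ΔT = +0.8 K, ΔS = +1.24 psu (deep − shallow).
Δρ/ρ₀ = −αΔT + βΔS = -2.08 × 10⁻⁴ + 9.548 × 10⁻⁴ = 7.468 × 10⁻⁴, so Δρ ≈ 0.7670 kg m⁻³.
N² = (g/ρ₀)·Δρ/Δz = g·(Δρ/ρ₀)/Δz = 9.8 × 7.468 × 10⁻⁴ / 31 = 2.3609 × 10⁻⁴ s⁻².
N = √(2.3609 × 10⁻⁴) = 0.015365 rad s⁻¹ → T = 2π/N = 408.93 s = 6.8155 min ≈ 6.82 min.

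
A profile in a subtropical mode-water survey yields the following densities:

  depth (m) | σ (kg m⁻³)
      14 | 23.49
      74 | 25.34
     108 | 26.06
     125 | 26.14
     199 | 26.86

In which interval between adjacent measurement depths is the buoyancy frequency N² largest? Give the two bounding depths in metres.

14–74 m

Compute the density gradient over each adjacent pair:
  14–74 m: Δρ/Δz = 1.85/60 = 0.031 kg m⁻⁴
  74–108 m: Δρ/Δz = 0.72/34 = 0.021 kg m⁻⁴
  108–125 m: Δρ/Δz = 0.08/17 = 4.7 × 10⁻³ kg m⁻⁴
  125–199 m: Δρ/Δz = 0.72/74 = 9.7 × 10⁻³ kg m⁻⁴
The largest gradient is in the 14–74 m interval — the pycnocline.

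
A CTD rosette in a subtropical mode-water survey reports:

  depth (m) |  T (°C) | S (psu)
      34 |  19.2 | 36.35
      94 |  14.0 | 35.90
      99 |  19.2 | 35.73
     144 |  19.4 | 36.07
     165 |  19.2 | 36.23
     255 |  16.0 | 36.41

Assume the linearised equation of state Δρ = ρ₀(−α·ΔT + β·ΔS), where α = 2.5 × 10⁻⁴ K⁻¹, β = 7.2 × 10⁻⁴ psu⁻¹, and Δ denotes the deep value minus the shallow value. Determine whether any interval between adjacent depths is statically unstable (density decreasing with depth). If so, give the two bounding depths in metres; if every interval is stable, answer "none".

94–99 m

Evaluate Δρ/ρ₀ = −αΔT + βΔS across each adjacent pair:
  34–94 m: −αΔT+βΔS = −(2.5 × 10⁻⁴)(-5.2)+(7.2 × 10⁻⁴)(-0.45) = 9.8 × 10⁻⁴ → stable
  94–99 m: −αΔT+βΔS = −(2.5 × 10⁻⁴)(+5.2)+(7.2 × 10⁻⁴)(-0.17) = -1.4 × 10⁻³ → UNSTABLE
  99–144 m: −αΔT+βΔS = −(2.5 × 10⁻⁴)(+0.2)+(7.2 × 10⁻⁴)(+0.34) = 1.9 × 10⁻⁴ → stable
  144–165 m: −αΔT+βΔS = −(2.5 × 10⁻⁴)(-0.2)+(7.2 × 10⁻⁴)(+0.16) = 1.7 × 10⁻⁴ → stable
  165–255 m: −αΔT+βΔS = −(2.5 × 10⁻⁴)(-3.2)+(7.2 × 10⁻⁴)(+0.18) = 9.3 × 10⁻⁴ → stable
The 94–99 m interval has Δρ < 0: lighter water underlies denser water.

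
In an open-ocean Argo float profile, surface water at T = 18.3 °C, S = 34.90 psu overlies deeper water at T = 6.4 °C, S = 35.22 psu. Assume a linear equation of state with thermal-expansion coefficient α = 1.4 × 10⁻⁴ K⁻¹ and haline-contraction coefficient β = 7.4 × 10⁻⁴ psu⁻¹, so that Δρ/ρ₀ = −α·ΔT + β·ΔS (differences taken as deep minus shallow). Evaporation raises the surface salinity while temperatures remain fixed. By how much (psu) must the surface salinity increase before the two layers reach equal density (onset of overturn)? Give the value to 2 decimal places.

2.57 psu

Neutral buoyancy requires −α(T_deep − T_surf) + β(S_deep − S_surf′) = 0.
S_surf′ = S_deep − (α/β)·ΔT = 35.22 − (1.4 × 10⁻⁴/7.4 × 10⁻⁴)·(-11.9) = 37.4714 psu.
Increase required: 37.4714 − 34.90 = 2.5714 psu.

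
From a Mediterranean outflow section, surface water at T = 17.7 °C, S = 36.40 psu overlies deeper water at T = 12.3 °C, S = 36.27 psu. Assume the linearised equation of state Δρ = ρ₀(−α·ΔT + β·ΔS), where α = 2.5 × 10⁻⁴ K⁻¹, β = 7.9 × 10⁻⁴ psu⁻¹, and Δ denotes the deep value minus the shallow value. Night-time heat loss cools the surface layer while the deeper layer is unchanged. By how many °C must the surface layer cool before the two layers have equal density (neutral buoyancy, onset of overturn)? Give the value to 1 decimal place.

5.0 °C

Neutral buoyancy requires Δρ = 0, i.e. −α(T_deep − T_surf′) + β(S_deep − S_surf) = 0.
T_surf′ = T_deep − (β/α)·ΔS = 12.3 − (7.9 × 10⁻⁴/2.5 × 10⁻⁴)·(-0.13) = 12.711 °C.
Cooling required: 17.7 − (12.711) = 4.989 °C.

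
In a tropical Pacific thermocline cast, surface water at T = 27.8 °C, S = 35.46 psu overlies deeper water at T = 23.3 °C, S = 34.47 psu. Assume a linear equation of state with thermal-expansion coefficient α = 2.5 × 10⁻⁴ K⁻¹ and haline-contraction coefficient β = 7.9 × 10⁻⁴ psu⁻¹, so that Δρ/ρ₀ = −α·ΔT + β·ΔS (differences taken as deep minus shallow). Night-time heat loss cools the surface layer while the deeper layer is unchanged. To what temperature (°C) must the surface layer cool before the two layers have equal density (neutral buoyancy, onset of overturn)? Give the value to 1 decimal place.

Neutral buoyancy requires Δρ = 0, i.e. −α(T_deep − T_surf′) + β(S_deep − S_surf) = 0.
T_surf′ = T_deep − (β/α)·ΔS = 23.3 − (7.9 × 10⁻⁴/2.5 × 10⁻⁴)·(-0.99) = 26.428 °C.
Cooling required: 27.8 − (26.428) = 1.372 °C.

26.4 °C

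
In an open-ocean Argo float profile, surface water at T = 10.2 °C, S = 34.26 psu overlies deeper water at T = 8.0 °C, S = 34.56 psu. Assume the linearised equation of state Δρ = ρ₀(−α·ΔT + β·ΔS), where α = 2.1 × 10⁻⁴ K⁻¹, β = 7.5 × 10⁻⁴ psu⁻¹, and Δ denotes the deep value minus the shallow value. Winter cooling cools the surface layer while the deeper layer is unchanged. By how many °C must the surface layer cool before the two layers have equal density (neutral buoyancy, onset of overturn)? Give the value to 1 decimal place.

Neutral buoyancy requires Δρ = 0, i.e. −α(T_deep − T_surf′) + β(S_deep − S_surf) = 0.
T_surf′ = T_deep − (β/α)·ΔS = 8.0 − (7.5 × 10⁻⁴/2.1 × 10⁻⁴)·(+0.30) = 6.929 °C.
Cooling required: 10.2 − (6.929) = 3.271 °C.

3.3 °C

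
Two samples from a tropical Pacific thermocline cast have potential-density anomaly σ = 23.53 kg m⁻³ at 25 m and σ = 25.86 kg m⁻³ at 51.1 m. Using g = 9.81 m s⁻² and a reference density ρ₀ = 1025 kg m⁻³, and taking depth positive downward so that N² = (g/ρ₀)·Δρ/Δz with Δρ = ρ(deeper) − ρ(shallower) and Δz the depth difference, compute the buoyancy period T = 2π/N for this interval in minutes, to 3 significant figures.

Δρ = 1025.86 − 1023.53 = 2.33 kg m⁻³ over Δz = 51.1 − 25 = 26.1 m.
N² = (9.81/1025) × (2.33/26.1) = 8.5440 × 10⁻⁴ s⁻².
N = √(8.5440 × 10⁻⁴) = 0.029230 rad s⁻¹, so T = 2π/N = 214.96 s = 3.5827 min ≈ 3.58 min.

3.58 min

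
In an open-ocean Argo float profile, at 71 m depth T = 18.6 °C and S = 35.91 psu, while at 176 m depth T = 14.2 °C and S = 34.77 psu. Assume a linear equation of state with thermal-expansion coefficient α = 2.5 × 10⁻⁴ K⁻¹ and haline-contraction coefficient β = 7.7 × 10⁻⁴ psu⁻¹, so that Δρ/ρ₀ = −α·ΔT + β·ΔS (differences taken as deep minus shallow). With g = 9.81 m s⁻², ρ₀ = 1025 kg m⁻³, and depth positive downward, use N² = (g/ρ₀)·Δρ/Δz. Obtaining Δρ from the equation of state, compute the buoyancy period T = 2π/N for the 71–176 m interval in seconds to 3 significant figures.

1.38 × 10³ s

ΔT = -4.4 K, ΔS = -1.14 psu (deep − shallow).
Δρ/ρ₀ = −αΔT + βΔS = 1.10 × 10⁻³ − 8.778 × 10⁻⁴ = 2.222 × 10⁻⁴, so Δρ ≈ 0.2278 kg m⁻³.
N² = (g/ρ₀)·Δρ/Δz = g·(Δρ/ρ₀)/Δz = 9.81 × 2.222 × 10⁻⁴ / 105 = 2.0760 × 10⁻⁵ s⁻².
N = √(2.0760 × 10⁻⁵) = 4.5563 × 10⁻³ rad s⁻¹ → T = 2π/N = 1.3790 × 10³ s ≈ 1.38 × 10³ s.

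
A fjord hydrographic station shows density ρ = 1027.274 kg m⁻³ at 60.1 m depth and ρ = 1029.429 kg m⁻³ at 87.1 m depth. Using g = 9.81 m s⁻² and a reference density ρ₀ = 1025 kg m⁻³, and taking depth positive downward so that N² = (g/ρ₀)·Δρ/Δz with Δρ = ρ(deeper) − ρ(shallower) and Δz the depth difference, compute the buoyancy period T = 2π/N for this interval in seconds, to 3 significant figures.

Δρ = 1029.429 − 1027.274 = 2.155 kg m⁻³ over Δz = 87.1 − 60.1 = 27 m.
N² = (9.81/1025) × (2.155/27) = 7.6389 × 10⁻⁴ s⁻².
N = √(7.6389 × 10⁻⁴) = 0.027639 rad s⁻¹, so T = 2π/N = 227.33 s ≈ 227 s.

227 s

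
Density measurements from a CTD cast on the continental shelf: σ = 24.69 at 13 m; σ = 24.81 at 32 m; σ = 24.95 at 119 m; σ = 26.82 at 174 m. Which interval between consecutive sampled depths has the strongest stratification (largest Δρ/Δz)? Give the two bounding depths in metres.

119–174 m

Compute the density gradient over each adjacent pair:
  13–32 m: Δρ/Δz = 0.12/19 = 6.3 × 10⁻³ kg m⁻⁴
  32–119 m: Δρ/Δz = 0.14/87 = 1.6 × 10⁻³ kg m⁻⁴
  119–174 m: Δρ/Δz = 1.87/55 = 0.034 kg m⁻⁴
The largest gradient is in the 119–174 m interval — the pycnocline.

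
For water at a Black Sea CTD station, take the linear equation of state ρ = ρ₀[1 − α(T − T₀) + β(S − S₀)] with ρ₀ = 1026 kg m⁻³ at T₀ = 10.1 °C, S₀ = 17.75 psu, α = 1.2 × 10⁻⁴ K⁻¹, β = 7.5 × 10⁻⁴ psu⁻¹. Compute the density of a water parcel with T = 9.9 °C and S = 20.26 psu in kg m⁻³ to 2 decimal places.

1027.96 kg m⁻³

T − T₀ = -0.2 K, S − S₀ = +2.51 psu.
Bracket = 1 − α·(-0.2) + β·(+2.51) = 1 + (1.9065 × 10⁻³) = 1.0019065.
ρ = 1026 × 1.0019065 = 1027.96 kg m⁻³.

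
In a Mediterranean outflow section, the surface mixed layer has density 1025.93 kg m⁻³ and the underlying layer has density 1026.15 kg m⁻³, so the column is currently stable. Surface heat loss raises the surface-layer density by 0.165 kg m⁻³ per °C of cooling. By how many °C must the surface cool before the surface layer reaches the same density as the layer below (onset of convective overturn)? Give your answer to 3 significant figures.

1.33 °C

Density deficit of the surface layer: 1026.15 − 1025.93 = 0.22 kg m⁻³.
Required change = 0.22 / 0.165 = 1.33 °C.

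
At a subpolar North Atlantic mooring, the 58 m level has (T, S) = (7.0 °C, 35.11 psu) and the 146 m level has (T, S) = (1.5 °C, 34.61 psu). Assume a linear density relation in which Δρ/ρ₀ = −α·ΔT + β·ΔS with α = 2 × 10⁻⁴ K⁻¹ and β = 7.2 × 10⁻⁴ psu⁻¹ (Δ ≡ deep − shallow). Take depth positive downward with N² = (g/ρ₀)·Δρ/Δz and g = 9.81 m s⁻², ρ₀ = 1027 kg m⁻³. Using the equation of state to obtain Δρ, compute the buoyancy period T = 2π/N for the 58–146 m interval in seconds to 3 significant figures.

ΔT = -5.5 K, ΔS = -0.50 psu (deep − shallow).
Δρ/ρ₀ = −αΔT + βΔS = 1.10 × 10⁻³ − 3.60 × 10⁻⁴ = 7.40 × 10⁻⁴, so Δρ ≈ 0.7600 kg m⁻³.
N² = (g/ρ₀)·Δρ/Δz = g·(Δρ/ρ₀)/Δz = 9.81 × 7.40 × 10⁻⁴ / 88 = 8.2493 × 10⁻⁵ s⁻².
N = √(8.2493 × 10⁻⁵) = 9.0826 × 10⁻³ rad s⁻¹ → T = 2π/N = 691.78 s ≈ 692 s.

692 s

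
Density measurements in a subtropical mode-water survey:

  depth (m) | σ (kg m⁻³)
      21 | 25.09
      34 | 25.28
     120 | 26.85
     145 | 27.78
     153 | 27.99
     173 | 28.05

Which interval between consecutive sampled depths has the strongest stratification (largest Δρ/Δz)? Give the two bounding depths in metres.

Compute the density gradient over each adjacent pair:
  21–34 m: Δρ/Δz = 0.19/13 = 0.015 kg m⁻⁴
  34–120 m: Δρ/Δz = 1.57/86 = 0.018 kg m⁻⁴
  120–145 m: Δρ/Δz = 0.93/25 = 0.037 kg m⁻⁴
  145–153 m: Δρ/Δz = 0.21/8 = 0.026 kg m⁻⁴
  153–173 m: Δρ/Δz = 0.06/20 = 3.0 × 10⁻³ kg m⁻⁴
The largest gradient is in the 120–145 m interval — the pycnocline.

120–145 m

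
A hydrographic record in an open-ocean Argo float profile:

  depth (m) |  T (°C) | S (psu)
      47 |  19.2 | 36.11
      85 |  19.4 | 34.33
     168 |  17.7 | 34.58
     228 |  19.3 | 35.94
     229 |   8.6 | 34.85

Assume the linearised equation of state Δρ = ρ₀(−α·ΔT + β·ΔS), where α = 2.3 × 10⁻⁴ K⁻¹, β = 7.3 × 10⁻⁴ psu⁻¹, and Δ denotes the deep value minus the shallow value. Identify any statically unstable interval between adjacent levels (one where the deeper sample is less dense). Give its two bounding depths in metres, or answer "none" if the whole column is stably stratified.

47–85 m

Evaluate Δρ/ρ₀ = −αΔT + βΔS across each adjacent pair:
  47–85 m: −αΔT+βΔS = −(2.3 × 10⁻⁴)(+0.2)+(7.3 × 10⁻⁴)(-1.78) = -1.3 × 10⁻³ → UNSTABLE
  85–168 m: −αΔT+βΔS = −(2.3 × 10⁻⁴)(-1.7)+(7.3 × 10⁻⁴)(+0.25) = 5.7 × 10⁻⁴ → stable
  168–228 m: −αΔT+βΔS = −(2.3 × 10⁻⁴)(+1.6)+(7.3 × 10⁻⁴)(+1.36) = 6.2 × 10⁻⁴ → stable
  228–229 m: −αΔT+βΔS = −(2.3 × 10⁻⁴)(-10.7)+(7.3 × 10⁻⁴)(-1.09) = 1.7 × 10⁻³ → stable
The 47–85 m interval has Δρ < 0: lighter water underlies denser water.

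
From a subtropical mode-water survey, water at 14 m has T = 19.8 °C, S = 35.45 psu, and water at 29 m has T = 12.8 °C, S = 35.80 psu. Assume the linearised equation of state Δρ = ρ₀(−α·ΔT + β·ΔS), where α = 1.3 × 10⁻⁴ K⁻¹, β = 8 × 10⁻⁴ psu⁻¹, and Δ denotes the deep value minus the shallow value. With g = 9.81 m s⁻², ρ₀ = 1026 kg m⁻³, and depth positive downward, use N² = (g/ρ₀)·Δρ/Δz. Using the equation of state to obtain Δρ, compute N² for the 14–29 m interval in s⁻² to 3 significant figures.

7.78 × 10⁻⁴ s⁻²

ΔT = -7.0 K, ΔS = +0.35 psu (deep − shallow).
Δρ/ρ₀ = −αΔT + βΔS = 9.10 × 10⁻⁴ + 2.80 × 10⁻⁴ = 1.19 × 10⁻³, so Δρ ≈ 1.221 kg m⁻³.
N² = (g/ρ₀)·Δρ/Δz = g·(Δρ/ρ₀)/Δz = 9.81 × 1.19 × 10⁻³ / 15 = 7.7826 × 10⁻⁴ s⁻² ≈ 7.78 × 10⁻⁴ s⁻².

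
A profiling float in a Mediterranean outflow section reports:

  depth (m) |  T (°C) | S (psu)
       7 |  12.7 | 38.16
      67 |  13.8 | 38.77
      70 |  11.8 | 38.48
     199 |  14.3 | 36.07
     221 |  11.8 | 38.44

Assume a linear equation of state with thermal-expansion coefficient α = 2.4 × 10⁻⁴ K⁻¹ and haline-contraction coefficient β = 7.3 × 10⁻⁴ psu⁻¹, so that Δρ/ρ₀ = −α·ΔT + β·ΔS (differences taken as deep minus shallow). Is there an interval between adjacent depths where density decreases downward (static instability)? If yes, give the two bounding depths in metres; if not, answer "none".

Evaluate Δρ/ρ₀ = −αΔT + βΔS across each adjacent pair:
  7–67 m: −αΔT+βΔS = −(2.4 × 10⁻⁴)(+1.1)+(7.3 × 10⁻⁴)(+0.61) = 1.8 × 10⁻⁴ → stable
  67–70 m: −αΔT+βΔS = −(2.4 × 10⁻⁴)(-2.0)+(7.3 × 10⁻⁴)(-0.29) = 2.7 × 10⁻⁴ → stable
  70–199 m: −αΔT+βΔS = −(2.4 × 10⁻⁴)(+2.5)+(7.3 × 10⁻⁴)(-2.41) = -2.4 × 10⁻³ → UNSTABLE
  199–221 m: −αΔT+βΔS = −(2.4 × 10⁻⁴)(-2.5)+(7.3 × 10⁻⁴)(+2.37) = 2.3 × 10⁻³ → stable
The 70–199 m interval has Δρ < 0: lighter water underlies denser water.

70–199 m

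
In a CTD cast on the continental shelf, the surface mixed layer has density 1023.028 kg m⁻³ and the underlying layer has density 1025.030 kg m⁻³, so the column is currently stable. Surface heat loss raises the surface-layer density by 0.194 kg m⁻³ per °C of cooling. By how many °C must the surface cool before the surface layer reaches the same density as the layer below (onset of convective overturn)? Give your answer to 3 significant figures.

10.3 °C

Density deficit of the surface layer: 1025.030 − 1023.028 = 2.002 kg m⁻³.
Required change = 2.002 / 0.194 = 10.3 °C.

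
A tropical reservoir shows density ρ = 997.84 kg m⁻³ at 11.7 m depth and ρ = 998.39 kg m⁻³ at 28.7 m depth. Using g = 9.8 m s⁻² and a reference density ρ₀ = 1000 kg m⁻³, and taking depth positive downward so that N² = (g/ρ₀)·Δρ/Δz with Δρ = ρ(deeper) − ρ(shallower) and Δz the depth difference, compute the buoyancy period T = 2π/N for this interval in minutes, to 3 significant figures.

Δρ = 998.39 − 997.84 = 0.55 kg m⁻³ over Δz = 28.7 − 11.7 = 17 m.
N² = (9.8/1000) × (0.55/17) = 3.1706 × 10⁻⁴ s⁻².
N = √(3.1706 × 10⁻⁴) = 0.017806 rad s⁻¹, so T = 2π/N = 352.87 s = 5.8812 min ≈ 5.88 min.

5.88 min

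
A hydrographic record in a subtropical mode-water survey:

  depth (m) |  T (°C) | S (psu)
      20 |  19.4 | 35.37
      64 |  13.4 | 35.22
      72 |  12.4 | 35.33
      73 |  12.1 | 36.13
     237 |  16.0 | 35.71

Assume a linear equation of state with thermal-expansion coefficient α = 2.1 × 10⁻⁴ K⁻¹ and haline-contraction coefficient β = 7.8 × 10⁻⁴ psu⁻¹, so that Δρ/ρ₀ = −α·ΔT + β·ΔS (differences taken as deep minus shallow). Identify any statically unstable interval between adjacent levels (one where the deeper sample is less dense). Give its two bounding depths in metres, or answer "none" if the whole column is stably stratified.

Evaluate Δρ/ρ₀ = −αΔT + βΔS across each adjacent pair:
  20–64 m: −αΔT+βΔS = −(2.1 × 10⁻⁴)(-6.0)+(7.8 × 10⁻⁴)(-0.15) = 1.1 × 10⁻³ → stable
  64–72 m: −αΔT+βΔS = −(2.1 × 10⁻⁴)(-1.0)+(7.8 × 10⁻⁴)(+0.11) = 3.0 × 10⁻⁴ → stable
  72–73 m: −αΔT+βΔS = −(2.1 × 10⁻⁴)(-0.3)+(7.8 × 10⁻⁴)(+0.80) = 6.9 × 10⁻⁴ → stable
  73–237 m: −αΔT+βΔS = −(2.1 × 10⁻⁴)(+3.9)+(7.8 × 10⁻⁴)(-0.42) = -1.1 × 10⁻³ → UNSTABLE
The 73–237 m interval has Δρ < 0: lighter water underlies denser water.

73–237 m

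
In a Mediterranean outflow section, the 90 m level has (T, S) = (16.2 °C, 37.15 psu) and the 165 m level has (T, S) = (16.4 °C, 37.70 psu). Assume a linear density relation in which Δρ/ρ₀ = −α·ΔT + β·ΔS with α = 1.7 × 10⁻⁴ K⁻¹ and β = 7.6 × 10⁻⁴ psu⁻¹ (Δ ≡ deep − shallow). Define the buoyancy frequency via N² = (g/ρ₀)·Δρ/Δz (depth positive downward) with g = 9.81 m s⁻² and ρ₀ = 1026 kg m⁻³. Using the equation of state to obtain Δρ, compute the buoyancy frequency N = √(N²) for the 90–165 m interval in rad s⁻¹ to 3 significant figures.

7.09 × 10⁻³ rad s⁻¹

ΔT = +0.2 K, ΔS = +0.55 psu (deep − shallow).
Δρ/ρ₀ = −αΔT + βΔS = -3.40 × 10⁻⁵ + 4.18 × 10⁻⁴ = 3.84 × 10⁻⁴, so Δρ ≈ 0.3940 kg m⁻³.
N² = (g/ρ₀)·Δρ/Δz = g·(Δρ/ρ₀)/Δz = 9.81 × 3.84 × 10⁻⁴ / 75 = 5.0227 × 10⁻⁵ s⁻².
N = √(5.0227 × 10⁻⁵) = 7.0871 × 10⁻³ rad s⁻¹ ≈ 7.09 × 10⁻³ rad s⁻¹.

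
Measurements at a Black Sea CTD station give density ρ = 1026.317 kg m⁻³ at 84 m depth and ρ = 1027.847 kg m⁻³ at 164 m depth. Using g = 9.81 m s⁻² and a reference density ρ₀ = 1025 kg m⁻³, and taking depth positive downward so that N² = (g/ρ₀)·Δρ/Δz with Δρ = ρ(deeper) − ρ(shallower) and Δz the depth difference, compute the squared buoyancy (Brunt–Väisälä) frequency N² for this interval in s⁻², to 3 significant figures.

1.83 × 10⁻⁴ s⁻²

Δρ = 1027.847 − 1026.317 = 1.530 kg m⁻³ over Δz = 164 − 84 = 80 m.
N² = (9.81/1025) × (1.530/80) = 1.8304 × 10⁻⁴ s⁻² ≈ 1.83 × 10⁻⁴ s⁻².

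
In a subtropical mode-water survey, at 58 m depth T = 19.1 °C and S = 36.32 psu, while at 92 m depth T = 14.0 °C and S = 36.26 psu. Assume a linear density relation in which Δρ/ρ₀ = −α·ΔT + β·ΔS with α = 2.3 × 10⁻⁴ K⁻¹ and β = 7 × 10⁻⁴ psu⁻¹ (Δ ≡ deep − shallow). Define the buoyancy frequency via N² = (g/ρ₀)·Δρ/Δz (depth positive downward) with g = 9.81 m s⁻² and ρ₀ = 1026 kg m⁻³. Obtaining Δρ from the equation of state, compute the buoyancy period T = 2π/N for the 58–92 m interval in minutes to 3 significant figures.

ΔT = -5.1 K, ΔS = -0.06 psu (deep − shallow).
Δρ/ρ₀ = −αΔT + βΔS = 1.173 × 10⁻³ − 4.20 × 10⁻⁵ = 1.131 × 10⁻³, so Δρ ≈ 1.160 kg m⁻³.
N² = (g/ρ₀)·Δρ/Δz = g·(Δρ/ρ₀)/Δz = 9.81 × 1.131 × 10⁻³ / 34 = 3.2633 × 10⁻⁴ s⁻².
N = √(3.2633 × 10⁻⁴) = 0.018065 rad s⁻¹ → T = 2π/N = 347.81 s = 5.7968 min ≈ 5.80 min.

5.80 min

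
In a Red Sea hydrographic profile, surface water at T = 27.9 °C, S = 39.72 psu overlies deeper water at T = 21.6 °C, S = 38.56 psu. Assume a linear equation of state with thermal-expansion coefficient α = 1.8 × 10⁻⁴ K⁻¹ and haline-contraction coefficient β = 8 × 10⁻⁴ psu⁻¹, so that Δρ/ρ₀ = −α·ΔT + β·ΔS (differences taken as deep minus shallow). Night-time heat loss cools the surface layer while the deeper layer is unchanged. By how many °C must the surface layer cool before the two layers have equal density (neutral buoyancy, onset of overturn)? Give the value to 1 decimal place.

Neutral buoyancy requires Δρ = 0, i.e. −α(T_deep − T_surf′) + β(S_deep − S_surf) = 0.
T_surf′ = T_deep − (β/α)·ΔS = 21.6 − (8 × 10⁻⁴/1.8 × 10⁻⁴)·(-1.16) = 26.756 °C.
Cooling required: 27.9 − (26.756) = 1.144 °C.

1.1 °C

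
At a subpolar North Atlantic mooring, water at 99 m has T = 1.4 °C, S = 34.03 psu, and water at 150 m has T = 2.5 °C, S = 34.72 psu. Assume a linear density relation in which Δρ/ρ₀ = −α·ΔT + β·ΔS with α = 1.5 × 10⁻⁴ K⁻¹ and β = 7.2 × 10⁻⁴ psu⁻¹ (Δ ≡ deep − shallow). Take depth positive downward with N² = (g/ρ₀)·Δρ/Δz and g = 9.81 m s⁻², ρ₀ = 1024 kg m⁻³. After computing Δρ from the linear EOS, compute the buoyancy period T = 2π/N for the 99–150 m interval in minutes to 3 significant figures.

ΔT = +1.1 K, ΔS = +0.69 psu (deep − shallow).
Δρ/ρ₀ = −αΔT + βΔS = -1.65 × 10⁻⁴ + 4.968 × 10⁻⁴ = 3.318 × 10⁻⁴, so Δρ ≈ 0.3398 kg m⁻³.
N² = (g/ρ₀)·Δρ/Δz = g·(Δρ/ρ₀)/Δz = 9.81 × 3.318 × 10⁻⁴ / 51 = 6.3823 × 10⁻⁵ s⁻².
N = √(6.3823 × 10⁻⁵) = 7.9889 × 10⁻³ rad s⁻¹ → T = 2π/N = 786.49 s = 13.108 min ≈ 13.1 min.

13.1 min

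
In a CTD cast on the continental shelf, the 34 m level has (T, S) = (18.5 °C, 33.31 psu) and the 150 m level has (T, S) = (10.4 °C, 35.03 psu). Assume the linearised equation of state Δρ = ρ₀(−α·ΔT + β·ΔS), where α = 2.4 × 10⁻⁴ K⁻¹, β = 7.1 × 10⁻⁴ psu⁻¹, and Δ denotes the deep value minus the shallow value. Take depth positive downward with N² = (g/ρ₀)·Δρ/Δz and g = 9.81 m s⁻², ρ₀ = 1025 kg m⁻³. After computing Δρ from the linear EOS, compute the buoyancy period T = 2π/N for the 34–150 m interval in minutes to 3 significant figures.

ΔT = -8.1 K, ΔS = +1.72 psu (deep − shallow).
Δρ/ρ₀ = −αΔT + βΔS = 1.944 × 10⁻³ + 1.2212 × 10⁻³ = 3.1652 × 10⁻³, so Δρ ≈ 3.244 kg m⁻³.
N² = (g/ρ₀)·Δρ/Δz = g·(Δρ/ρ₀)/Δz = 9.81 × 3.1652 × 10⁻³ / 116 = 2.6768 × 10⁻⁴ s⁻².
N = √(2.6768 × 10⁻⁴) = 0.016361 rad s⁻¹ → T = 2π/N = 384.03 s = 6.4005 min ≈ 6.40 min.

6.40 min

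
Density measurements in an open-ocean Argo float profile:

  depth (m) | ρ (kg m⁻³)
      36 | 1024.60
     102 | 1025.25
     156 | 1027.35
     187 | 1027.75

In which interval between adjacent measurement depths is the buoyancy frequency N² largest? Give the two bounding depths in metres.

102–156 m

Compute the density gradient over each adjacent pair:
  36–102 m: Δρ/Δz = 0.65/66 = 9.8 × 10⁻³ kg m⁻⁴
  102–156 m: Δρ/Δz = 2.10/54 = 0.039 kg m⁻⁴
  156–187 m: Δρ/Δz = 0.40/31 = 0.013 kg m⁻⁴
The largest gradient is in the 102–156 m interval — the pycnocline.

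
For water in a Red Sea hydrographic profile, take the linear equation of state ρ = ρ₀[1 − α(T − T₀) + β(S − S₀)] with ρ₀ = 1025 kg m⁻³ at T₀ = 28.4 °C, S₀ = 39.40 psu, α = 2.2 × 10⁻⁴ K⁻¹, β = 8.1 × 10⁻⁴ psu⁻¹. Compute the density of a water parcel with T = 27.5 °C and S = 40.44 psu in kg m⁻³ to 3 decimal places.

1026.066 kg m⁻³

T − T₀ = -0.9 K, S − S₀ = +1.04 psu.
Bracket = 1 − α·(-0.9) + β·(+1.04) = 1 + (1.0404 × 10⁻³) = 1.0010404.
ρ = 1025 × 1.0010404 = 1026.066 kg m⁻³.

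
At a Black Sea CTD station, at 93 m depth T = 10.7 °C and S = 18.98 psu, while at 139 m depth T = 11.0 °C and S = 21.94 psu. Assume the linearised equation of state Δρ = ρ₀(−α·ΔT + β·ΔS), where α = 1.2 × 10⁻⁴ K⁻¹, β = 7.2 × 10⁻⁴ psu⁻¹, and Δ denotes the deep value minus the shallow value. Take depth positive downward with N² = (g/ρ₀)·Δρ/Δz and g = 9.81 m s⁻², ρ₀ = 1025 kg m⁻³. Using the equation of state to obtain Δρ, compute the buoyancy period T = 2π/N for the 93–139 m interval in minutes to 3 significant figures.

ΔT = +0.3 K, ΔS = +2.96 psu (deep − shallow).
Δρ/ρ₀ = −αΔT + βΔS = -3.60 × 10⁻⁵ + 2.1312 × 10⁻³ = 2.0952 × 10⁻³, so Δρ ≈ 2.148 kg m⁻³.
N² = (g/ρ₀)·Δρ/Δz = g·(Δρ/ρ₀)/Δz = 9.81 × 2.0952 × 10⁻³ / 46 = 4.4682 × 10⁻⁴ s⁻².
N = √(4.4682 × 10⁻⁴) = 0.021138 rad s⁻¹ → T = 2π/N = 297.25 s = 4.9542 min ≈ 4.95 min.

4.95 min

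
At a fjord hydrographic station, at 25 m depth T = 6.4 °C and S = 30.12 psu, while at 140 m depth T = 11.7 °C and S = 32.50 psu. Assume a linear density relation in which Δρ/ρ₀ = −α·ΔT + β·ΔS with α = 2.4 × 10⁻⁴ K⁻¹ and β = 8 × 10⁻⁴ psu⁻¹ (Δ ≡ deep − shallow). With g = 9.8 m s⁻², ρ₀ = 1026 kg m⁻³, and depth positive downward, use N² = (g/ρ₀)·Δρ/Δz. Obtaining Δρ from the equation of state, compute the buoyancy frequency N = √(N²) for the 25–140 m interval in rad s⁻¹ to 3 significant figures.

7.34 × 10⁻³ rad s⁻¹

ΔT = +5.3 K, ΔS = +2.38 psu (deep − shallow).
Δρ/ρ₀ = −αΔT + βΔS = -1.272 × 10⁻³ + 1.904 × 10⁻³ = 6.32 × 10⁻⁴, so Δρ ≈ 0.6484 kg m⁻³.
N² = (g/ρ₀)·Δρ/Δz = g·(Δρ/ρ₀)/Δz = 9.8 × 6.32 × 10⁻⁴ / 115 = 5.3857 × 10⁻⁵ s⁻².
N = √(5.3857 × 10⁻⁵) = 7.3387 × 10⁻³ rad s⁻¹ ≈ 7.34 × 10⁻³ rad s⁻¹.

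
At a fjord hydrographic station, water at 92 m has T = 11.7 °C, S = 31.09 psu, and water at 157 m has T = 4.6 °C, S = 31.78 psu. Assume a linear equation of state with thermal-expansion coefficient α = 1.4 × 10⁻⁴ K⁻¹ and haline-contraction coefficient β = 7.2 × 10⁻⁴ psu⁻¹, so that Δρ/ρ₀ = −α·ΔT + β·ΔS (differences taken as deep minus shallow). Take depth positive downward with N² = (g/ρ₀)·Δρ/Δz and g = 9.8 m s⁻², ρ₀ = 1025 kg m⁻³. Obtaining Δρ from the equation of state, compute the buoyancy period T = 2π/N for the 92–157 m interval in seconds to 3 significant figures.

ΔT = -7.1 K, ΔS = +0.69 psu (deep − shallow).
Δρ/ρ₀ = −αΔT + βΔS = 9.94 × 10⁻⁴ + 4.968 × 10⁻⁴ = 1.4908 × 10⁻³, so Δρ ≈ 1.528 kg m⁻³.
N² = (g/ρ₀)·Δρ/Δz = g·(Δρ/ρ₀)/Δz = 9.8 × 1.4908 × 10⁻³ / 65 = 2.2477 × 10⁻⁴ s⁻².
N = √(2.2477 × 10⁻⁴) = 0.014992 rad s⁻¹ → T = 2π/N = 419.10 s ≈ 419 s.

419 s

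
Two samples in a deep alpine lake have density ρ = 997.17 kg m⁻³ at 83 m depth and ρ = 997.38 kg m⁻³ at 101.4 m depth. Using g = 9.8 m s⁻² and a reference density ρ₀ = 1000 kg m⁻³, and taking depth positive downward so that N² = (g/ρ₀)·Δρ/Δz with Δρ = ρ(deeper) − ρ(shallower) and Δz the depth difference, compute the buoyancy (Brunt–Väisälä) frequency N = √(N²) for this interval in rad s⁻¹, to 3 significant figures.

Δρ = 997.38 − 997.17 = 0.21 kg m⁻³ over Δz = 101.4 − 83 = 18.4 m.
N² = (9.8/1000) × (0.21/18.4) = 1.1185 × 10⁻⁴ s⁻².
N = √(1.1185 × 10⁻⁴) = 0.010576 rad s⁻¹ ≈ 0.0106 rad s⁻¹.

0.0106 rad s⁻¹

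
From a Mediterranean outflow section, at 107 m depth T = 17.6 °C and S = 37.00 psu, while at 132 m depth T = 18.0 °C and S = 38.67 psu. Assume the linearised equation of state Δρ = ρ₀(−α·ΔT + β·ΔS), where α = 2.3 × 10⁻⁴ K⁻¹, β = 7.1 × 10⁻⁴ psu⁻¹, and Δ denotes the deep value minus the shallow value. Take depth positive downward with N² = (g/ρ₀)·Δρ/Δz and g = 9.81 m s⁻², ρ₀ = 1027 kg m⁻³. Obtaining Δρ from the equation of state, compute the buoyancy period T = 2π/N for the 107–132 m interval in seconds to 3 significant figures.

303 s

ΔT = +0.4 K, ΔS = +1.67 psu (deep − shallow).
Δρ/ρ₀ = −αΔT + βΔS = -9.20 × 10⁻⁵ + 1.1857 × 10⁻³ = 1.0937 × 10⁻³, so Δρ ≈ 1.123 kg m⁻³.
N² = (g/ρ₀)·Δρ/Δz = g·(Δρ/ρ₀)/Δz = 9.81 × 1.0937 × 10⁻³ / 25 = 4.2917 × 10⁻⁴ s⁻².
N = √(4.2917 × 10⁻⁴) = 0.020716 rad s⁻¹ → T = 2π/N = 303.30 s ≈ 303 s.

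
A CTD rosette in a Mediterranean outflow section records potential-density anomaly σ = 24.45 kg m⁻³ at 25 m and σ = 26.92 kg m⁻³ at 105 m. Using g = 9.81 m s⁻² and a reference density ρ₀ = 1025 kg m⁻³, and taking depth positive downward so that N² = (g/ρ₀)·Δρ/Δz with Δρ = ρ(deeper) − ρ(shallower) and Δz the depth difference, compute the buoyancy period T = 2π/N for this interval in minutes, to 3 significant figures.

Δρ = 1026.92 − 1024.45 = 2.47 kg m⁻³ over Δz = 105 − 25 = 80 m.
N² = (9.81/1025) × (2.47/80) = 2.9550 × 10⁻⁴ s⁻².
N = √(2.9550 × 10⁻⁴) = 0.017190 rad s⁻¹, so T = 2π/N = 365.51 s = 6.0918 min ≈ 6.09 min.

6.09 min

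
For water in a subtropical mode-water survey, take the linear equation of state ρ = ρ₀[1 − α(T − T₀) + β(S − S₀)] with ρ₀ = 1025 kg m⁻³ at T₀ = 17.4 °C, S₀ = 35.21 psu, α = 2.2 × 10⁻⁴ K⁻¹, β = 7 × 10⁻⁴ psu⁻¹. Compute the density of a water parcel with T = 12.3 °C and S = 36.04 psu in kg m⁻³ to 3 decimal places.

T − T₀ = -5.1 K, S − S₀ = +0.83 psu.
Bracket = 1 − α·(-5.1) + β·(+0.83) = 1 + (1.703 × 10⁻³) = 1.0017030.
ρ = 1025 × 1.0017030 = 1026.746 kg m⁻³.

1026.746 kg m⁻³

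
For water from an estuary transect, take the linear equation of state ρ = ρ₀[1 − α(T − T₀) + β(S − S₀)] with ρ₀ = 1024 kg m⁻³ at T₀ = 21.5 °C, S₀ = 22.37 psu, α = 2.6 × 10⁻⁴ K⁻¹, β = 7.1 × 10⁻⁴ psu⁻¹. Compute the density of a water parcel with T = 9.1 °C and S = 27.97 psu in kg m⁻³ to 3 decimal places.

T − T₀ = -12.4 K, S − S₀ = +5.60 psu.
Bracket = 1 − α·(-12.4) + β·(+5.60) = 1 + (7.20 × 10⁻³) = 1.0072000.
ρ = 1024 × 1.0072000 = 1031.373 kg m⁻³.

1031.373 kg m⁻³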